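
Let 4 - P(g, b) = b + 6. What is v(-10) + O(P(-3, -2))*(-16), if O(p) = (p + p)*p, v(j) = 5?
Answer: 5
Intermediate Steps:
P(g, b) = -2 - b (P(g, b) = 4 - (b + 6) = 4 - (6 + b) = 4 + (-6 - b) = -2 - b)
O(p) = 2*p² (O(p) = (2*p)*p = 2*p²)
v(-10) + O(P(-3, -2))*(-16) = 5 + (2*(-2 - 1*(-2))²)*(-16) = 5 + (2*(-2 + 2)²)*(-16) = 5 + (2*0²)*(-16) = 5 + (2*0)*(-16) = 5 + 0*(-16) = 5 + 0 = 5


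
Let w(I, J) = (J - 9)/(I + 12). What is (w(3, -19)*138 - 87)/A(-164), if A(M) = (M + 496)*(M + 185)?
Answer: -1723/34860 ≈ -0.049426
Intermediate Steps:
w(I, J) = (-9 + J)/(12 + I)
A(M) = (185 + M)*(496 + M) (A(M) = (496 + M)*(185 + M) = (185 + M)*(496 + M))
(w(3, -19)*138 - 87)/A(-164) = (((-9 - 19)/(12 + 3))*138 - 87)/(91760 + (-164)² + 681*(-164)) = ((-28/15)*138 - 87)/(91760 + 26896 - 111684) = (((1/15)*(-28))*138 - 87)/6972 = (-28/15*138 - 87)*(1/6972) = (-1288/5 - 87)*(1/6972) = -1723/5*1/6972 = -1723/34860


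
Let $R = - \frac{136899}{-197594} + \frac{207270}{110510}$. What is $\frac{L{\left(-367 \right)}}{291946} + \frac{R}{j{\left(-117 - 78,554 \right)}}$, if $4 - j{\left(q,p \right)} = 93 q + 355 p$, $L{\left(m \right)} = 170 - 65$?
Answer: $\frac{9824022973411017}{28453225607668278961} \approx 0.00034527$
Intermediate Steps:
$L{\left(m \right)} = 105$
$R = \frac{5608401687}{2183611294}$ ($R = \left(-136899\right) \left(- \frac{1}{197594}\right) + 207270 \cdot \frac{1}{110510} = \frac{136899}{197594} + \frac{20727}{11051} = \frac{5608401687}{2183611294} \approx 2.5684$)
$j{\left(q,p \right)} = 4 - 355 p - 93 q$ ($j{\left(q,p \right)} = 4 - \left(93 q + 355 p\right) = 4 - 355 p - 93 q$)
$\frac{L{\left(-367 \right)}}{291946} + \frac{R}{j{\left(-117 - 78,554 \right)}} = \frac{105}{291946} + \frac{5608401687}{2183611294 \left(4 - 196670 - 93 \left(-117 - 78\right)\right)} = 105 \cdot \frac{1}{291946} + \frac{5608401687}{2183611294 \left(4 - 196670 - 93 \left(-117 - 78\right)\right)} = \frac{105}{291946} + \frac{5608401687}{2183611294 \left(4 - 196670 - -18135\right)} = \frac{105}{291946} + \frac{5608401687}{2183611294 \left(4 - 196670 + 18135\right)} = \frac{105}{291946} + \frac{5608401687}{2183611294 \left(-178531\right)} = \frac{105}{291946} + \frac{5608401687}{2183611294} \left(- \frac{1}{178531}\right) = \frac{105}{291946} - \frac{5608401687}{389842307929114} = \frac{9824022973411017}{28453225607668278961}$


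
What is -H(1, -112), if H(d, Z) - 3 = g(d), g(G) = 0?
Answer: -3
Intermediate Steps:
H(d, Z) = 3 (H(d, Z) = 3 + 0 = 3)
-H(1, -112) = -1*3 = -3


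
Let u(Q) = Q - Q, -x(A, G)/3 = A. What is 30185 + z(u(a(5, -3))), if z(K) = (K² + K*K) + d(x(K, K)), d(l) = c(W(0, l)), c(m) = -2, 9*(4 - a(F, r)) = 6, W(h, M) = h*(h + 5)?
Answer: 30183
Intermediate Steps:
x(A, G) = -3*A
W(h, M) = h*(5 + h)
a(F, r) = 10/3 (a(F, r) = 4 - ⅑*6 = 4 - ⅔ = 10/3)
d(l) = -2
u(Q) = 0
z(K) = -2 + 2*K² (z(K) = (K² + K*K) - 2 = (K² + K²) - 2 = 2*K² - 2 = -2 + 2*K²)
30185 + z(u(a(5, -3))) = 30185 + (-2 + 2*0²) = 30185 + (-2 + 2*0) = 30185 + (-2 + 0) = 30185 - 2 = 30183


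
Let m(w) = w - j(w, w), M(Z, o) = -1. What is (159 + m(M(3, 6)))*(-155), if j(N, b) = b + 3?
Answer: -24180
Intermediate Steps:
j(N, b) = 3 + b
m(w) = -3 (m(w) = w - (3 + w) = w + (-3 - w) = -3)
(159 + m(M(3, 6)))*(-155) = (159 - 3)*(-155) = 156*(-155) = -24180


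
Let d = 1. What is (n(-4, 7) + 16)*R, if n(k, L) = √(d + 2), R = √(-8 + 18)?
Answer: √10*(16 + √3) ≈ 56.074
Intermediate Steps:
R = √10 ≈ 3.1623
n(k, L) = √3 (n(k, L) = √(1 + 2) = √3)
(n(-4, 7) + 16)*R = (√3 + 16)*√10 = (16 + √3)*√10 = √10*(16 + √3)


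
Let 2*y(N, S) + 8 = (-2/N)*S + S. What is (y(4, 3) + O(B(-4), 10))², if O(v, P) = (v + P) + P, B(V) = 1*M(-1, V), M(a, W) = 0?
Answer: 4489/16 ≈ 280.56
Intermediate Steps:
B(V) = 0 (B(V) = 1*0 = 0)
O(v, P) = v + 2*P (O(v, P) = (P + v) + P = v + 2*P)
y(N, S) = -4 + S/2 - S/N (y(N, S) = -4 + ((-2/N)*S + S)/2 = -4 + (-2*S/N + S)/2 = -4 + (S - 2*S/N)/2 = -4 + (S/2 - S/N) = -4 + S/2 - S/N)
(y(4, 3) + O(B(-4), 10))² = ((-4 + (½)*3 - 1*3/4) + (0 + 2*10))² = ((-4 + 3/2 - 1*3*¼) + (0 + 20))² = ((-4 + 3/2 - ¾) + 20)² = (-13/4 + 20)² = (67/4)² = 4489/16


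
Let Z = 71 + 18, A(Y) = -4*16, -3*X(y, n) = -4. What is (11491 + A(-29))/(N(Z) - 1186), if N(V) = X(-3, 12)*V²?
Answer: 34281/28126 ≈ 1.2188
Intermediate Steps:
X(y, n) = 4/3 (X(y, n) = -⅓*(-4) = 4/3)
A(Y) = -64
Z = 89
N(V) = 4*V²/3
(11491 + A(-29))/(N(Z) - 1186) = (11491 - 64)/((4/3)*89² - 1186) = 11427/((4/3)*7921 - 1186) = 11427/(31684/3 - 1186) = 11427/(28126/3) = 11427*(3/28126) = 34281/28126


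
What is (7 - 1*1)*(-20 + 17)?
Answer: -18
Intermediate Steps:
(7 - 1*1)*(-20 + 17) = (7 - 1)*(-3) = 6*(-3) = -18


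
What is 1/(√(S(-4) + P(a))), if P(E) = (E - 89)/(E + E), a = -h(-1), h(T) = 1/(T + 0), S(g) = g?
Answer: -I*√3/12 ≈ -0.14434*I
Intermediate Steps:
h(T) = 1/T
a = 1 (a = -1/(-1) = -1*(-1) = 1)
P(E) = (-89 + E)/(2*E) (P(E) = (-89 + E)/((2*E)) = (-89 + E)*(1/(2*E)) = (-89 + E)/(2*E))
1/(√(S(-4) + P(a))) = 1/(√(-4 + (½)*(-89 + 1)/1)) = 1/(√(-4 + (½)*1*(-88))) = 1/(√(-4 - 44)) = 1/(√(-48)) = 1/(4*I*√3) = -I*√3/12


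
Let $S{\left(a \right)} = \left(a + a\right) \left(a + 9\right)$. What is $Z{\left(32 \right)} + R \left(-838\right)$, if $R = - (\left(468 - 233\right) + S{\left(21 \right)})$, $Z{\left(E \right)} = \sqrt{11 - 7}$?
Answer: $1252812$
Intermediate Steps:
$S{\left(a \right)} = 2 a \left(9 + a\right)$
$Z{\left(E \right)} = 2$ ($Z{\left(E \right)} = \sqrt{4} = 2$)
$R = -1495$ ($R = - (\left(468 - 233\right) + 2 \cdot 21 \left(9 + 21\right)) = - (235 + 2 \cdot 21 \cdot 30) = - (235 + 1260) = \left(-1\right) 1495 = -1495$)
$Z{\left(32 \right)} + R \left(-838\right) = 2 - -1252810 = 2 + 1252810 = 1252812$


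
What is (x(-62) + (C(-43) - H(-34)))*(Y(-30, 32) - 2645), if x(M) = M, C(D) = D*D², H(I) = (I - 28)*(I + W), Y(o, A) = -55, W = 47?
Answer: 212660100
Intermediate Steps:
H(I) = (-28 + I)*(47 + I) (H(I) = (I - 28)*(I + 47) = (-28 + I)*(47 + I))
C(D) = D³
(x(-62) + (C(-43) - H(-34)))*(Y(-30, 32) - 2645) = (-62 + ((-43)³ - (-1316 + (-34)² + 19*(-34))))*(-55 - 2645) = (-62 + (-79507 - (-1316 + 1156 - 646)))*(-2700) = (-62 + (-79507 - 1*(-806)))*(-2700) = (-62 + (-79507 + 806))*(-2700) = (-62 - 78701)*(-2700) = -78763*(-2700) = 212660100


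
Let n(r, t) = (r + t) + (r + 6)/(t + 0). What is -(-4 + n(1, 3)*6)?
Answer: -34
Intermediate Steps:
n(r, t) = r + t + (6 + r)/t (n(r, t) = (r + t) + (6 + r)/t = r + t + (6 + r)/t)
-(-4 + n(1, 3)*6) = -(-4 + ((6 + 1 + 3*(1 + 3))/3)*6) = -(-4 + ((6 + 1 + 3*4)/3)*6) = -(-4 + ((6 + 1 + 12)/3)*6) = -(-4 + ((1/3)*19)*6) = -(-4 + (19/3)*6) = -(-4 + 38) = -1*34 = -34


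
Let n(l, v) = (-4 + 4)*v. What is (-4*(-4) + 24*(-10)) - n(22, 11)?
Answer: -224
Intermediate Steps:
n(l, v) = 0 (n(l, v) = 0*v = 0)
(-4*(-4) + 24*(-10)) - n(22, 11) = (-4*(-4) + 24*(-10)) - 1*0 = (16 - 240) + 0 = -224 + 0 = -224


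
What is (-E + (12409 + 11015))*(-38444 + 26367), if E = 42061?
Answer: 225079049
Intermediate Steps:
(-E + (12409 + 11015))*(-38444 + 26367) = (-1*42061 + (12409 + 11015))*(-38444 + 26367) = (-42061 + 23424)*(-12077) = -18637*(-12077) = 225079049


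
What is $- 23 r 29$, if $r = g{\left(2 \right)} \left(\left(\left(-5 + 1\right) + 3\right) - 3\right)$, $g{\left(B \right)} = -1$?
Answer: $-2668$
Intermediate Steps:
$r = 4$ ($r = - (\left(\left(-5 + 1\right) + 3\right) - 3) = - (\left(-4 + 3\right) - 3) = - (-1 - 3) = \left(-1\right) \left(-4\right) = 4$)
$- 23 r 29 = \left(-23\right) 4 \cdot 29 = \left(-92\right) 29 = -2668$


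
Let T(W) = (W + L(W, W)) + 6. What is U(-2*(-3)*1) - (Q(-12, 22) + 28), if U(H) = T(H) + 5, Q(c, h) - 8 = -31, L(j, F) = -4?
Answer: 8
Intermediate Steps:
Q(c, h) = -23 (Q(c, h) = 8 - 31 = -23)
T(W) = 2 + W (T(W) = (W - 4) + 6 = (-4 + W) + 6 = 2 + W)
U(H) = 7 + H (U(H) = (2 + H) + 5 = 7 + H)
U(-2*(-3)*1) - (Q(-12, 22) + 28) = (7 - 2*(-3)*1) - (-23 + 28) = (7 + 6*1) - 1*5 = (7 + 6) - 5 = 13 - 5 = 8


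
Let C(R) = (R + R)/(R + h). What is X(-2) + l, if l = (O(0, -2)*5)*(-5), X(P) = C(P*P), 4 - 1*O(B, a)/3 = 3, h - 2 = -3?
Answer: -217/3 ≈ -72.333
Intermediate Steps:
h = -1 (h = 2 - 3 = -1)
O(B, a) = 3 (O(B, a) = 12 - 3*3 = 12 - 9 = 3)
C(R) = 2*R/(-1 + R) (C(R) = (R + R)/(R - 1) = (2*R)/(-1 + R) = 2*R/(-1 + R))
X(P) = 2*P²/(-1 + P²) (X(P) = 2*(P*P)/(-1 + P*P) = 2*P²/(-1 + P²))
l = -75 (l = (3*5)*(-5) = 15*(-5) = -75)
X(-2) + l = 2*(-2)²/(-1 + (-2)²) - 75 = 2*4/(-1 + 4) - 75 = 2*4/3 - 75 = 2*4*(⅓) - 75 = 8/3 - 75 = -217/3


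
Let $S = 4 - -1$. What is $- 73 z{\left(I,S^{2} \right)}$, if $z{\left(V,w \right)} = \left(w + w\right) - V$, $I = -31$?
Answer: $-5913$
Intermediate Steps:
$S = 5$ ($S = 4 + 1 = 5$)
$z{\left(V,w \right)} = - V + 2 w$ ($z{\left(V,w \right)} = 2 w - V = - V + 2 w$)
$- 73 z{\left(I,S^{2} \right)} = - 73 \left(\left(-1\right) \left(-31\right) + 2 \cdot 5^{2}\right) = - 73 \left(31 + 2 \cdot 25\right) = - 73 \left(31 + 50\right) = \left(-73\right) 81 = -5913$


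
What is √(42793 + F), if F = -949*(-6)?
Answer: √48487 ≈ 220.20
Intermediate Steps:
F = 5694
√(42793 + F) = √(42793 + 5694) = √48487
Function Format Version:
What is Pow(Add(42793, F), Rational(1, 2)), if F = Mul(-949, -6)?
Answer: Pow(48487, Rational(1, 2)) ≈ 220.20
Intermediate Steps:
F = 5694
Pow(Add(42793, F), Rational(1, 2)) = Pow(Add(42793, 5694), Rational(1, 2)) = Pow(48487, Rational(1, 2))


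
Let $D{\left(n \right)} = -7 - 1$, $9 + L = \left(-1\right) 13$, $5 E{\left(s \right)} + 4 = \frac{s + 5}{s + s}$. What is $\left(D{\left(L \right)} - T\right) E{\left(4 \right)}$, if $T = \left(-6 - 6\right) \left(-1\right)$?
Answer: $\frac{23}{2} \approx 11.5$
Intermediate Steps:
$E{\left(s \right)} = - \frac{4}{5} + \frac{5 + s}{10 s}$ ($E{\left(s \right)} = - \frac{4}{5} + \frac{\left(s + 5\right) \frac{1}{s + s}}{5} = - \frac{4}{5} + \frac{\left(5 + s\right) \frac{1}{2 s}}{5} = - \frac{4}{5} + \frac{\frac{1}{2} \frac{1}{s} \left(5 + s\right)}{5} = - \frac{4}{5} + \frac{5 + s}{10 s}$)
$T = 12$ ($T = \left(-12\right) \left(-1\right) = 12$)
$L = -22$ ($L = -9 - 13 = -22$)
$D{\left(n \right)} = -8$ ($D{\left(n \right)} = -7 - 1 = -8$)
$\left(D{\left(L \right)} - T\right) E{\left(4 \right)} = \left(-8 - 12\right) \frac{5 - 28}{10 \cdot 4} = \left(-8 - 12\right) \frac{1}{10} \cdot \frac{1}{4} \left(5 - 28\right) = - 20 \cdot \frac{1}{10} \cdot \frac{1}{4} \left(-23\right) = \left(-20\right) \left(- \frac{23}{40}\right) = \frac{23}{2}$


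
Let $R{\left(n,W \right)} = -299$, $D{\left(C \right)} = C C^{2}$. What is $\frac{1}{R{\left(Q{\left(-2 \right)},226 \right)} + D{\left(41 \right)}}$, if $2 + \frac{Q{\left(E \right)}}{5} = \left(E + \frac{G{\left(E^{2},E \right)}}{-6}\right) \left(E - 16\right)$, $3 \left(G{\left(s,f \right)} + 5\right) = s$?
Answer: $\frac{1}{68622} \approx 1.4573 \cdot 10^{-5}$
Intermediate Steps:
$G{\left(s,f \right)} = -5 + \frac{s}{3}$
$D{\left(C \right)} = C^{3}$
$Q{\left(E \right)} = -10 + 5 \left(-16 + E\right) \left(\frac{5}{6} + E - \frac{E^{2}}{18}\right)$ ($Q{\left(E \right)} = -10 + 5 \left(E + \frac{-5 + \frac{E^{2}}{3}}{-6}\right) \left(E - 16\right) = -10 + 5 \left(E + \left(-5 + \frac{E^{2}}{3}\right) \left(- \frac{1}{6}\right)\right) \left(-16 + E\right) = -10 + 5 \left(E - \left(- \frac{5}{6} + \frac{E^{2}}{18}\right)\right) \left(-16 + E\right) = -10 + 5 \left(\frac{5}{6} + E - \frac{E^{2}}{18}\right) \left(-16 + E\right) = -10 + 5 \left(-16 + E\right) \left(\frac{5}{6} + E - \frac{E^{2}}{18}\right)$)
$\frac{1}{R{\left(Q{\left(-2 \right)},226 \right)} + D{\left(41 \right)}} = \frac{1}{-299 + 41^{3}} = \frac{1}{-299 + 68921} = \frac{1}{68622}$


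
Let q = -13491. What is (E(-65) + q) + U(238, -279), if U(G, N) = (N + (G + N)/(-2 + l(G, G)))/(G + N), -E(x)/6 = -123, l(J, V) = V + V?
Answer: -247709515/19434 ≈ -12746.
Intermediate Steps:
l(J, V) = 2*V
E(x) = 738 (E(x) = -6*(-123) = 738)
U(G, N) = (N + (G + N)/(-2 + 2*G))/(G + N)
(E(-65) + q) + U(238, -279) = (738 - 13491) + ((1/2)*238 - 1/2*(-279) + 238*(-279))/(238**2 - 1*238 - 1*(-279) + 238*(-279)) = -12753 + (119 + 279/2 - 66402)/(56644 - 238 + 279 - 66402) = -12753 - 132287/2/(-9717) = -12753 - 1/9717*(-132287/2) = -12753 + 132287/19434 = -247709515/19434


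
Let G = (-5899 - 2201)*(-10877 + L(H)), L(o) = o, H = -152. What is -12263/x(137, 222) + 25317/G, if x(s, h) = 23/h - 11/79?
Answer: 85391655202061/248152500 ≈ 3.4411e+5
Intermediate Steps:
x(s, h) = -11/79 + 23/h (x(s, h) = 23/h - 11*1/79 = 23/h - 11/79 = -11/79 + 23/h)
G = 89334900 (G = (-5899 - 2201)*(-10877 - 152) = -8100*(-11029) = 89334900)
-12263/x(137, 222) + 25317/G = -12263/(-11/79 + 23/222) + 25317/89334900 = -12263/(-11/79 + 23*(1/222)) + 25317*(1/89334900) = -12263/(-11/79 + 23/222) + 2813/9926100 = -12263/(-625/17538) + 2813/9926100 = -12263*(-17538/625) + 2813/9926100 = 215068494/625 + 2813/9926100 = 85391655202061/248152500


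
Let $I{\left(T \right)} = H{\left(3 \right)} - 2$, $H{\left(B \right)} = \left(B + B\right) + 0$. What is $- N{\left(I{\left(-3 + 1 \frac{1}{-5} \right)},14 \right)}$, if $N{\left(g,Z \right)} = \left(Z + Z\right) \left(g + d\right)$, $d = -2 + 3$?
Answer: $-140$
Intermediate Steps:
$d = 1$
$H{\left(B \right)} = 2 B$ ($H{\left(B \right)} = 2 B + 0 = 2 B$)
$I{\left(T \right)} = 4$ ($I{\left(T \right)} = 2 \cdot 3 - 2 = 6 - 2 = 4$)
$N{\left(g,Z \right)} = 2 Z \left(1 + g\right)$ ($N{\left(g,Z \right)} = \left(Z + Z\right) \left(g + 1\right) = 2 Z \left(1 + g\right)$)
$- N{\left(I{\left(-3 + 1 \frac{1}{-5} \right)},14 \right)} = - 2 \cdot 14 \left(1 + 4\right) = - 2 \cdot 14 \cdot 5 = \left(-1\right) 140 = -140$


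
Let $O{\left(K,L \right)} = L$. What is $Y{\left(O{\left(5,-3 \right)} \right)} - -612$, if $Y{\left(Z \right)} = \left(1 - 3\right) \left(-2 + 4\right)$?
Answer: $608$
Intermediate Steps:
$Y{\left(Z \right)} = -4$ ($Y{\left(Z \right)} = \left(-2\right) 2 = -4$)
$Y{\left(O{\left(5,-3 \right)} \right)} - -612 = -4 - -612 = -4 + 612 = 608$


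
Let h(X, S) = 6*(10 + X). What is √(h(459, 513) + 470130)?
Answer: 4*√29559 ≈ 687.71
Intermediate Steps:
h(X, S) = 60 + 6*X
√(h(459, 513) + 470130) = √((60 + 6*459) + 470130) = √((60 + 2754) + 470130) = √(2814 + 470130) = √472944 = 4*√29559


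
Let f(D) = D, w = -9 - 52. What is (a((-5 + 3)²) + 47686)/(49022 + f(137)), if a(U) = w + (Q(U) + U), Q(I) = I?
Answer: 437/451 ≈ 0.96896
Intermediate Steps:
w = -61
a(U) = -61 + 2*U (a(U) = -61 + (U + U) = -61 + 2*U)
(a((-5 + 3)²) + 47686)/(49022 + f(137)) = ((-61 + 2*(-5 + 3)²) + 47686)/(49022 + 137) = ((-61 + 2*(-2)²) + 47686)/49159 = ((-61 + 2*4) + 47686)*(1/49159) = ((-61 + 8) + 47686)*(1/49159) = (-53 + 47686)*(1/49159) = 47633*(1/49159) = 437/451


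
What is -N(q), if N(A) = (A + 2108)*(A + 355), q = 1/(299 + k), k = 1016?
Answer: -1294051475346/1729225 ≈ -7.4834e+5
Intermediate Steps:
q = 1/1315 (q = 1/(299 + 1016) = 1/1315 ≈ 0.00076046)
N(A) = (355 + A)*(2108 + A) (N(A) = (2108 + A)*(355 + A) = (355 + A)*(2108 + A))
-N(q) = -(748340 + (1/1315)**2 + 2463*(1/1315)) = -(748340 + 1/1729225 + 2463/1315) = -1*1294051475346/1729225 = -1294051475346/1729225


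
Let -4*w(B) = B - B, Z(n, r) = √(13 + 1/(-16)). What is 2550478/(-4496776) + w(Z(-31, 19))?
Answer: -1275239/2248388 ≈ -0.56718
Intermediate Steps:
Z(n, r) = 3*√23/4 (Z(n, r) = √(13 - 1/16) = √(207/16) = 3*√23/4)
w(B) = 0 (w(B) = -(B - B)/4 = -¼*0 = 0)
2550478/(-4496776) + w(Z(-31, 19)) = 2550478/(-4496776) + 0 = 2550478*(-1/4496776) + 0 = -1275239/2248388 + 0 = -1275239/2248388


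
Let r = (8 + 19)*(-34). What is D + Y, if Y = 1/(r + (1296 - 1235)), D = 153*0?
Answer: -1/857 ≈ -0.0011669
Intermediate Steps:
r = -918 (r = 27*(-34) = -918)
D = 0
Y = -1/857 (Y = 1/(-918 + (1296 - 1235)) = 1/(-918 + 61) = 1/(-857) = -1/857 ≈ -0.0011669)
D + Y = 0 - 1/857 = -1/857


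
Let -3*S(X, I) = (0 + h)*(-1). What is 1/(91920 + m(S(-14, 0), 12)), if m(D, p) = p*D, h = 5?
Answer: 1/91940 ≈ 1.0877e-5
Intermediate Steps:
S(X, I) = 5/3 (S(X, I) = -(0 + 5)*(-1)/3 = -5*(-1)/3 = -1/3*(-5) = 5/3)
m(D, p) = D*p
1/(91920 + m(S(-14, 0), 12)) = 1/(91920 + (5/3)*12) = 1/(91920 + 20) = 1/91940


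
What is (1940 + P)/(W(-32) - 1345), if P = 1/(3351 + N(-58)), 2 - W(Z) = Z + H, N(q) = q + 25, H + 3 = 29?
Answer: -6436921/4436166 ≈ -1.4510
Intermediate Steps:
H = 26 (H = -3 + 29 = 26)
N(q) = 25 + q
W(Z) = -24 - Z (W(Z) = 2 - (Z + 26) = 2 - (26 + Z) = 2 + (-26 - Z) = -24 - Z)
P = 1/3318 (P = 1/(3351 + (25 - 58)) = 1/(3351 - 33) = 1/3318 ≈ 0.00030139)
(1940 + P)/(W(-32) - 1345) = (1940 + 1/3318)/((-24 - 1*(-32)) - 1345) = 6436921/(3318*((-24 + 32) - 1345)) = 6436921/(3318*(8 - 1345)) = (6436921/3318)/(-1337) = (6436921/3318)*(-1/1337) = -6436921/4436166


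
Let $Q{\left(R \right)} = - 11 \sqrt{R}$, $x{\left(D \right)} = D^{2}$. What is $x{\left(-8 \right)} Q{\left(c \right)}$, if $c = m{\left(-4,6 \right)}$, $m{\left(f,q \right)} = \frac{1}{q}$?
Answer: $- \frac{352 \sqrt{6}}{3} \approx -287.41$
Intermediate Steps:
$c = \frac{1}{6} \approx 0.16667$
$x{\left(-8 \right)} Q{\left(c \right)} = \left(-8\right)^{2} \left(- \frac{11}{\sqrt{6}}\right) = 64 \left(- 11 \frac{\sqrt{6}}{6}\right) = 64 \left(- \frac{11 \sqrt{6}}{6}\right) = - \frac{352 \sqrt{6}}{3}$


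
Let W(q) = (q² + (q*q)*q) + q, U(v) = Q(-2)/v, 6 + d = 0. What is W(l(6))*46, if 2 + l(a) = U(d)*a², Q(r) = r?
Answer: 51060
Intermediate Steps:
d = -6 (d = -6 + 0 = -6)
U(v) = -2/v
l(a) = -2 + a²/3 (l(a) = -2 + (-2/(-6))*a² = -2 + (-2*(-⅙))*a² = -2 + a²/3)
W(q) = q + q² + q³ (W(q) = (q² + q²*q) + q = (q² + q³) + q = q + q² + q³)
W(l(6))*46 = ((-2 + (⅓)*6²)*(1 + (-2 + (⅓)*6²) + (-2 + (⅓)*6²)²))*46 = ((-2 + (⅓)*36)*(1 + (-2 + (⅓)*36) + (-2 + (⅓)*36)²))*46 = ((-2 + 12)*(1 + (-2 + 12) + (-2 + 12)²))*46 = (10*(1 + 10 + 10²))*46 = (10*(1 + 10 + 100))*46 = (10*111)*46 = 1110*46 = 51060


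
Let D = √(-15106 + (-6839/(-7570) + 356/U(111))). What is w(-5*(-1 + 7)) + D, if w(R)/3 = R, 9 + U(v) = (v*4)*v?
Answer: -90 + I*√373633489887763386/4973490 ≈ -90.0 + 122.9*I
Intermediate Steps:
U(v) = -9 + 4*v² (U(v) = -9 + (v*4)*v = -9 + (4*v)*v = -9 + 4*v²)
w(R) = 3*R
D = I*√373633489887763386/4973490 (D = √(-15106 + (-6839/(-7570) + 356/(-9 + 4*111²))) = √(-15106 + (-6839*(-1/7570) + 356/(-9 + 4*12321))) = √(-15106 + (6839/7570 + 356/(-9 + 49284))) = √(-15106 + (6839/7570 + 356/49275)) = √(-15106 + 67937329/74602350) = √(-1126875161771/74602350) = I*√373633489887763386/4973490 ≈ 122.9*I)
w(-5*(-1 + 7)) + D = 3*(-5*(-1 + 7)) + I*√373633489887763386/4973490 = 3*(-5*6) + I*√373633489887763386/4973490 = 3*(-30) + I*√373633489887763386/4973490 = -90 + I*√373633489887763386/4973490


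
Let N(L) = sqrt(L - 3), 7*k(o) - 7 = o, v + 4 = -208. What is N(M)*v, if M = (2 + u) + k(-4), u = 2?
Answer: -212*sqrt(70)/7 ≈ -253.39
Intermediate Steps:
v = -212 (v = -4 - 208 = -212)
k(o) = 1 + o/7
M = 31/7 (M = (2 + 2) + (1 + (1/7)*(-4)) = 4 + (1 - 4/7) = 4 + 3/7 = 31/7 ≈ 4.4286)
N(L) = sqrt(-3 + L)
N(M)*v = sqrt(-3 + 31/7)*(-212) = sqrt(10/7)*(-212) = (sqrt(70)/7)*(-212) = -212*sqrt(70)/7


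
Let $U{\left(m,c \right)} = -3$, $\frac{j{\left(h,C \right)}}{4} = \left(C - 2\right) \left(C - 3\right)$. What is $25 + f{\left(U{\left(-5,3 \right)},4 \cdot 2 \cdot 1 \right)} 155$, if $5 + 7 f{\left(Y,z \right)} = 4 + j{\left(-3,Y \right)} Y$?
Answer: $- \frac{55780}{7} \approx -7968.6$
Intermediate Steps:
$j{\left(h,C \right)} = 4 \left(-3 + C\right) \left(-2 + C\right)$ ($j{\left(h,C \right)} = 4 \left(C - 2\right) \left(C - 3\right) = 4 \left(-2 + C\right) \left(-3 + C\right) = 4 \left(-3 + C\right) \left(-2 + C\right)$)
$f{\left(Y,z \right)} = - \frac{1}{7} + \frac{Y \left(24 - 20 Y + 4 Y^{2}\right)}{7}$ ($f{\left(Y,z \right)} = - \frac{5}{7} + \frac{4 + \left(24 - 20 Y + 4 Y^{2}\right) Y}{7} = - \frac{5}{7} + \frac{4 + Y \left(24 - 20 Y + 4 Y^{2}\right)}{7} = - \frac{5}{7} + \left(\frac{4}{7} + \frac{Y \left(24 - 20 Y + 4 Y^{2}\right)}{7}\right) = - \frac{1}{7} + \frac{Y \left(24 - 20 Y + 4 Y^{2}\right)}{7}$)
$25 + f{\left(U{\left(-5,3 \right)},4 \cdot 2 \cdot 1 \right)} 155 = 25 + \left(- \frac{1}{7} + \frac{4}{7} \left(-3\right) \left(6 + \left(-3\right)^{2} - -15\right)\right) 155 = 25 + \left(- \frac{1}{7} + \frac{4}{7} \left(-3\right) \left(6 + 9 + 15\right)\right) 155 = 25 + \left(- \frac{1}{7} + \frac{4}{7} \left(-3\right) 30\right) 155 = 25 + \left(- \frac{1}{7} - \frac{360}{7}\right) 155 = 25 - \frac{55955}{7} = - \frac{55780}{7}$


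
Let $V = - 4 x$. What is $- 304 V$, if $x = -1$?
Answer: $-1216$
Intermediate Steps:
$V = 4$ ($V = \left(-4\right) \left(-1\right) = 4$)
$- 304 V = \left(-304\right) 4 = -1216$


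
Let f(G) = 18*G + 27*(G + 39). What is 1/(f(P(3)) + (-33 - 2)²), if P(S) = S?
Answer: 1/2413 ≈ 0.00041442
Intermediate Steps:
f(G) = 1053 + 45*G (f(G) = 18*G + 27*(39 + G) = 18*G + (1053 + 27*G) = 1053 + 45*G)
1/(f(P(3)) + (-33 - 2)²) = 1/((1053 + 45*3) + (-33 - 2)²) = 1/((1053 + 135) + (-35)²) = 1/(1188 + 1225) = 1/2413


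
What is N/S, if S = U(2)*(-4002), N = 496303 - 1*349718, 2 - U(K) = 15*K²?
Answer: 146585/232116 ≈ 0.63152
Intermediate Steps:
U(K) = 2 - 15*K²
N = 146585 (N = 496303 - 349718 = 146585)
S = 232116 (S = (2 - 15*2²)*(-4002) = (2 - 15*4)*(-4002) = (2 - 60)*(-4002) = -58*(-4002) = 232116)
N/S = 146585/232116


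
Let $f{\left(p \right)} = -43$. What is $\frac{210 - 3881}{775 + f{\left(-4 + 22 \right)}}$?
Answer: $- \frac{3671}{732} \approx -5.015$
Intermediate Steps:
$\frac{210 - 3881}{775 + f{\left(-4 + 22 \right)}} = \frac{210 - 3881}{775 - 43} = - \frac{3671}{732}$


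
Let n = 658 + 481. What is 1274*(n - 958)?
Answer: 230594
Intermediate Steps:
n = 1139
1274*(n - 958) = 1274*(1139 - 958) = 1274*181 = 230594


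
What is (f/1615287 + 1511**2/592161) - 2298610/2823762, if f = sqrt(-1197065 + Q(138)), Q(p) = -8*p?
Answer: 847640520832/278686954947 + I*sqrt(1198169)/1615287 ≈ 3.0415 + 0.00067766*I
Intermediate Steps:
f = I*sqrt(1198169) (f = sqrt(-1197065 - 8*138) = sqrt(-1197065 - 1104) = sqrt(-1198169) = I*sqrt(1198169) ≈ 1094.6*I)
(f/1615287 + 1511**2/592161) - 2298610/2823762 = ((I*sqrt(1198169))/1615287 + 1511**2/592161) - 2298610/2823762 = ((I*sqrt(1198169))*(1/1615287) + 2283121*(1/592161)) - 2298610/2823762 = (I*sqrt(1198169)/1615287 + 2283121/592161) - 1*1149305/1411881 = (2283121/592161 + I*sqrt(1198169)/1615287) - 1149305/1411881 = 847640520832/278686954947 + I*sqrt(1198169)/1615287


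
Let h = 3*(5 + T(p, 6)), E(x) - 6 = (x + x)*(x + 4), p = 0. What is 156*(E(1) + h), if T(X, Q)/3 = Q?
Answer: 13260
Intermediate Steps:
T(X, Q) = 3*Q
E(x) = 6 + 2*x*(4 + x) (E(x) = 6 + (x + x)*(x + 4) = 6 + (2*x)*(4 + x) = 6 + 2*x*(4 + x))
h = 69 (h = 3*(5 + 3*6) = 3*(5 + 18) = 3*23 = 69)
156*(E(1) + h) = 156*((6 + 2*1² + 8*1) + 69) = 156*((6 + 2*1 + 8) + 69) = 156*((6 + 2 + 8) + 69) = 156*(16 + 69) = 156*85 = 13260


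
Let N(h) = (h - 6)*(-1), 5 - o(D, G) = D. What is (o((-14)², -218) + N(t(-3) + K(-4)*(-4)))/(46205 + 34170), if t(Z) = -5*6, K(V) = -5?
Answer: -7/3215 ≈ -0.0021773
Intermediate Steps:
o(D, G) = 5 - D
t(Z) = -30
N(h) = 6 - h (N(h) = (-6 + h)*(-1) = 6 - h)
(o((-14)², -218) + N(t(-3) + K(-4)*(-4)))/(46205 + 34170) = ((5 - 1*(-14)²) + (6 - (-30 - 5*(-4))))/(46205 + 34170) = ((5 - 1*196) + (6 - (-30 + 20)))/80375 = ((5 - 196) + (6 - 1*(-10)))*(1/80375) = (-191 + (6 + 10))*(1/80375) = (-191 + 16)*(1/80375) = -175*1/80375 = -7/3215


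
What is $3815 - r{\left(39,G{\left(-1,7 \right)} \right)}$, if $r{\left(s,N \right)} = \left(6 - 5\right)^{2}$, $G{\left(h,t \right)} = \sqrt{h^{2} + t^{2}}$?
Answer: $3814$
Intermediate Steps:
$r{\left(s,N \right)} = 1$ ($r{\left(s,N \right)} = 1^{2} = 1$)
$3815 - r{\left(39,G{\left(-1,7 \right)} \right)} = 3815 - 1 = 3814$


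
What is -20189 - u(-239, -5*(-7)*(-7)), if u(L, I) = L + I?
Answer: -19705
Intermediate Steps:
u(L, I) = I + L
-20189 - u(-239, -5*(-7)*(-7)) = -20189 - (-5*(-7)*(-7) - 239) = -20189 - (35*(-7) - 239) = -20189 - (-245 - 239) = -20189 - 1*(-484) = -20189 + 484 = -19705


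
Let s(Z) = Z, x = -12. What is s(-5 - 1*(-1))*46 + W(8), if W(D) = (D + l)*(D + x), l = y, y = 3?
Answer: -228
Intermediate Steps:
l = 3
W(D) = (-12 + D)*(3 + D) (W(D) = (D + 3)*(D - 12) = (3 + D)*(-12 + D) = (-12 + D)*(3 + D))
s(-5 - 1*(-1))*46 + W(8) = (-5 - 1*(-1))*46 + (-36 + 8**2 - 9*8) = (-5 + 1)*46 + (-36 + 64 - 72) = -4*46 - 44 = -184 - 44 = -228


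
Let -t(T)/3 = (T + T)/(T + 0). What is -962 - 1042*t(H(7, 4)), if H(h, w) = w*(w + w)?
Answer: 5290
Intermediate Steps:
H(h, w) = 2*w² (H(h, w) = w*(2*w) = 2*w²)
t(T) = -6 (t(T) = -3*(T + T)/(T + 0) = -3*2*T/T = -3*2 = -6)
-962 - 1042*t(H(7, 4)) = -962 - 1042*(-6) = -962 + 6252 = 5290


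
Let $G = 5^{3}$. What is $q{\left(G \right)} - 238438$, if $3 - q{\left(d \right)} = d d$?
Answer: $-254060$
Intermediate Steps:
$G = 125$
$q{\left(d \right)} = 3 - d^{2}$ ($q{\left(d \right)} = 3 - d d = 3 - d^{2}$)
$q{\left(G \right)} - 238438 = \left(3 - 125^{2}\right) - 238438 = \left(3 - 15625\right) - 238438 = -15622 - 238438 = -254060$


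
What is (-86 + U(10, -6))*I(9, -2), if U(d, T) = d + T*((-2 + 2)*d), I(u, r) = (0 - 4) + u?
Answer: -380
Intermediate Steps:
I(u, r) = -4 + u
U(d, T) = d (U(d, T) = d + T*(0*d) = d + T*0 = d + 0 = d)
(-86 + U(10, -6))*I(9, -2) = (-86 + 10)*(-4 + 9) = -76*5 = -380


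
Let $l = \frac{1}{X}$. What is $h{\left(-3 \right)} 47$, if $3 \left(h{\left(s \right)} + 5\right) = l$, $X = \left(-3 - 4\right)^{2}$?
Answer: $- \frac{34498}{147} \approx -234.68$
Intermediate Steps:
$X = 49$ ($X = \left(-7\right)^{2} = 49$)
$l = \frac{1}{49} \approx 0.020408$
$h{\left(s \right)} = - \frac{734}{147}$ ($h{\left(s \right)} = -5 + \frac{1}{3} \cdot \frac{1}{49} = -5 + \frac{1}{147} = - \frac{734}{147}$)
$h{\left(-3 \right)} 47 = \left(- \frac{734}{147}\right) 47 = - \frac{34498}{147}$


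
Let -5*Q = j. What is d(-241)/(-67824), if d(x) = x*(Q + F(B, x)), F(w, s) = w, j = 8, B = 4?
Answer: 241/28260 ≈ 0.0085279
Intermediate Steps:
Q = -8/5 (Q = -1/5*8 = -8/5 ≈ -1.6000)
d(x) = 12*x/5 (d(x) = x*(-8/5 + 4) = x*(12/5) = 12*x/5)
d(-241)/(-67824) = ((12/5)*(-241))/(-67824) = -2892/5*(-1/67824) = 241/28260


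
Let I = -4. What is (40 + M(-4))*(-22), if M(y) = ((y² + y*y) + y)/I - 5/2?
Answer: -671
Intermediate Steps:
M(y) = -5/2 - y²/2 - y/4 (M(y) = ((y² + y*y) + y)/(-4) - 5/2 = ((y² + y²) + y)*(-¼) - 5*½ = (2*y² + y)*(-¼) - 5/2 = (y + 2*y²)*(-¼) - 5/2 = (-y²/2 - y/4) - 5/2 = -5/2 - y²/2 - y/4)
(40 + M(-4))*(-22) = (40 + (-5/2 - ½*(-4)² - ¼*(-4)))*(-22) = (40 + (-5/2 - ½*16 + 1))*(-22) = (40 + (-5/2 - 8 + 1))*(-22) = (40 - 19/2)*(-22) = (61/2)*(-22) = -671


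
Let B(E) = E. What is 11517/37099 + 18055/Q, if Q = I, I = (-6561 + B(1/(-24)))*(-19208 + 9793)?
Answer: 3418081602351/11000098167905 ≈ 0.31073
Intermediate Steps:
I = 1482532975/24 (I = (-6561 + 1/(-24))*(-19208 + 9793) = (-6561 - 1/24)*(-9415) = -157465/24*(-9415) = 1482532975/24 ≈ 6.1772e+7)
Q = 1482532975/24 ≈ 6.1772e+7
11517/37099 + 18055/Q = 11517/37099 + 18055/(1482532975/24) = 11517*(1/37099) + 18055*(24/1482532975) = 11517/37099 + 86664/296506595 = 3418081602351/11000098167905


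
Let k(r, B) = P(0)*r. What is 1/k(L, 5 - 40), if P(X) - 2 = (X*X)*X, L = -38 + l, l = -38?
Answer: -1/152 ≈ -0.0065789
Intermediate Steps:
L = -76 (L = -38 - 38 = -76)
P(X) = 2 + X**3 (P(X) = 2 + (X*X)*X = 2 + X**2*X = 2 + X**3)
k(r, B) = 2*r (k(r, B) = (2 + 0**3)*r = (2 + 0)*r = 2*r)
1/k(L, 5 - 40) = 1/(2*(-76)) = 1/(-152) = -1/152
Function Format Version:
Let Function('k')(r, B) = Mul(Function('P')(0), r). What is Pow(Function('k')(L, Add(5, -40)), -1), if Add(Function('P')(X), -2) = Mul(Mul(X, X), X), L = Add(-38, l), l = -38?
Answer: Rational(-1, 152) ≈ -0.0065789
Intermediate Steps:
L = -76 (L = Add(-38, -38) = -76)
Function('P')(X) = Add(2, Pow(X, 3)) (Function('P')(X) = Add(2, Mul(Mul(X, X), X)) = Add(2, Mul(Pow(X, 2), X)) = Add(2, Pow(X, 3)))
Function('k')(r, B) = Mul(2, r) (Function('k')(r, B) = Mul(Add(2, Pow(0, 3)), r) = Mul(Add(2, 0), r) = Mul(2, r))
Pow(Function('k')(L, Add(5, -40)), -1) = Pow(Mul(2, -76), -1) = Pow(-152, -1) = Rational(-1, 152)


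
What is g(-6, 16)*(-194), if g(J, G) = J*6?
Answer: 6984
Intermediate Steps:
g(J, G) = 6*J
g(-6, 16)*(-194) = (6*(-6))*(-194) = -36*(-194) = 6984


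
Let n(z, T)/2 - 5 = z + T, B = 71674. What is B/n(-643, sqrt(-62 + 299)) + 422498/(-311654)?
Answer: -3648767034905/63391514389 - 35837*sqrt(237)/406807 ≈ -58.915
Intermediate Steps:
n(z, T) = 10 + 2*T + 2*z (n(z, T) = 10 + 2*(z + T) = 10 + 2*(T + z) = 10 + (2*T + 2*z) = 10 + 2*T + 2*z)
B/n(-643, sqrt(-62 + 299)) + 422498/(-311654) = 71674/(10 + 2*sqrt(-62 + 299) + 2*(-643)) + 422498/(-311654) = 71674/(10 + 2*sqrt(237) - 1286) + 422498*(-1/311654) = 71674/(-1276 + 2*sqrt(237)) - 211249/155827 = -211249/155827 + 71674/(-1276 + 2*sqrt(237))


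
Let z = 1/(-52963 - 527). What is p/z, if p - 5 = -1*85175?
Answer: 4555743300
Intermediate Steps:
z = -1/53490 (z = 1/(-53490) = -1/53490 ≈ -1.8695e-5)
p = -85170 (p = 5 - 1*85175 = 5 - 85175 = -85170)
p/z = -85170/(-1/53490) = -85170*(-53490) = 4555743300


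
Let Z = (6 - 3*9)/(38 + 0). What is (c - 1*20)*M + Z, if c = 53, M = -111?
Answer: -139215/38 ≈ -3663.6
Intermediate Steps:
Z = -21/38 (Z = (6 - 27)/38 = -21*1/38 = -21/38 ≈ -0.55263)
(c - 1*20)*M + Z = (53 - 1*20)*(-111) - 21/38 = (53 - 20)*(-111) - 21/38 = 33*(-111) - 21/38 = -3663 - 21/38 = -139215/38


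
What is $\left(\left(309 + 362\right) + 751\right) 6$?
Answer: $8532$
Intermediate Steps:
$\left(\left(309 + 362\right) + 751\right) 6 = \left(671 + 751\right) 6 = 1422 \cdot 6 = 8532$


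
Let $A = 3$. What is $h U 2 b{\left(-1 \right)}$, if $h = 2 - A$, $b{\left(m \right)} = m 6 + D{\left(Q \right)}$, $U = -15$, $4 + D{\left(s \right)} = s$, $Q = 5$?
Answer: $-150$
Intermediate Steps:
$D{\left(s \right)} = -4 + s$
$b{\left(m \right)} = 1 + 6 m$ ($b{\left(m \right)} = m 6 + \left(-4 + 5\right) = 6 m + 1 = 1 + 6 m$)
$h = -1$ ($h = 2 - 3 = -1$)
$h U 2 b{\left(-1 \right)} = - \left(-15\right) 2 \left(1 + 6 \left(-1\right)\right) = - \left(-30\right) \left(1 - 6\right) = - \left(-30\right) \left(-5\right) = \left(-1\right) 150 = -150$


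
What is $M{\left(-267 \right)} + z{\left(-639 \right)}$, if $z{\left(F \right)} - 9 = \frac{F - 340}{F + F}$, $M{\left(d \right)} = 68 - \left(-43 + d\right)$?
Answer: $\frac{495565}{1278} \approx 387.77$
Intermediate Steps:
$M{\left(d \right)} = 111 - d$
$z{\left(F \right)} = 9 + \frac{-340 + F}{2 F}$ ($z{\left(F \right)} = 9 + \frac{F - 340}{F + F} = 9 + \frac{-340 + F}{2 F}$)
$M{\left(-267 \right)} + z{\left(-639 \right)} = \left(111 - -267\right) + \left(\frac{19}{2} - \frac{170}{-639}\right) = \left(111 + 267\right) + \left(\frac{19}{2} - - \frac{170}{639}\right) = 378 + \left(\frac{19}{2} + \frac{170}{639}\right) = 378 + \frac{12481}{1278} = \frac{495565}{1278}$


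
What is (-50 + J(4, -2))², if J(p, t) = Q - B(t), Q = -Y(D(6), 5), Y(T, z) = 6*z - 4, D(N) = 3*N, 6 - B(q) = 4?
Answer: 6084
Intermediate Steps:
B(q) = 2 (B(q) = 6 - 1*4 = 6 - 4 = 2)
Y(T, z) = -4 + 6*z
Q = -26 (Q = -(-4 + 6*5) = -(-4 + 30) = -1*26 = -26)
J(p, t) = -28 (J(p, t) = -26 - 1*2 = -26 - 2 = -28)
(-50 + J(4, -2))² = (-50 - 28)² = (-78)² = 6084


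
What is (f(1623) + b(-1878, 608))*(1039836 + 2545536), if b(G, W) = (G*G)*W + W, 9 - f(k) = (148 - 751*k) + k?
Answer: 7692642189242052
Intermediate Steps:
f(k) = -139 + 750*k (f(k) = 9 - ((148 - 751*k) + k) = 9 - (148 - 750*k) = 9 + (-148 + 750*k) = -139 + 750*k)
b(G, W) = W + W*G² (b(G, W) = G²*W + W = W*G² + W = W + W*G²)
(f(1623) + b(-1878, 608))*(1039836 + 2545536) = ((-139 + 750*1623) + 608*(1 + (-1878)²))*(1039836 + 2545536) = ((-139 + 1217250) + 608*(1 + 3526884))*3585372 = (1217111 + 608*3526885)*3585372 = (1217111 + 2144346080)*3585372 = 2145563191*3585372 = 7692642189242052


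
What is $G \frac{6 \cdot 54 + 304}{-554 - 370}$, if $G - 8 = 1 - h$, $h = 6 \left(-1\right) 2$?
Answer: $- \frac{157}{11} \approx -14.273$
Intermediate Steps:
$h = -12$ ($h = \left(-6\right) 2 = -12$)
$G = 21$ ($G = 8 + \left(1 - -12\right) = 8 + \left(1 + 12\right) = 8 + 13 = 21$)
$G \frac{6 \cdot 54 + 304}{-554 - 370} = 21 \frac{6 \cdot 54 + 304}{-554 - 370} = 21 \frac{324 + 304}{-924} = 21 \cdot 628 \left(- \frac{1}{924}\right) = 21 \left(- \frac{157}{231}\right) = - \frac{157}{11}$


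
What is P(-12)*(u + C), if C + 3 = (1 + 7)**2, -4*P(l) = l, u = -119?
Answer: -174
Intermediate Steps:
P(l) = -l/4
C = 61 (C = -3 + (1 + 7)**2 = -3 + 8**2 = -3 + 64 = 61)
P(-12)*(u + C) = (-1/4*(-12))*(-119 + 61) = 3*(-58) = -174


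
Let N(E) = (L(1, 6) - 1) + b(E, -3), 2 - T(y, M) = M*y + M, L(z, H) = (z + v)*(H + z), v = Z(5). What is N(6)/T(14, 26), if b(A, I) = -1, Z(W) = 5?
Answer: -10/97 ≈ -0.10309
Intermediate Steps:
v = 5
L(z, H) = (5 + z)*(H + z) (L(z, H) = (z + 5)*(H + z) = (5 + z)*(H + z))
T(y, M) = 2 - M - M*y (T(y, M) = 2 - (M*y + M) = 2 - (M + M*y) = 2 + (-M - M*y) = 2 - M - M*y)
N(E) = 40 (N(E) = ((1**2 + 5*6 + 5*1 + 6*1) - 1) - 1 = ((1 + 30 + 5 + 6) - 1) - 1 = (42 - 1) - 1 = 41 - 1 = 40)
N(6)/T(14, 26) = 40/(2 - 1*26 - 1*26*14) = 40/(2 - 26 - 364) = 40/(-388) = 40*(-1/388) = -10/97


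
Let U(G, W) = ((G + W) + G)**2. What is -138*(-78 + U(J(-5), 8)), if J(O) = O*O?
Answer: -453468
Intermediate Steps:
J(O) = O**2
U(G, W) = (W + 2*G)**2
-138*(-78 + U(J(-5), 8)) = -138*(-78 + (8 + 2*(-5)**2)**2) = -138*(-78 + (8 + 2*25)**2) = -138*(-78 + (8 + 50)**2) = -138*(-78 + 58**2) = -138*(-78 + 3364) = -138*3286 = -453468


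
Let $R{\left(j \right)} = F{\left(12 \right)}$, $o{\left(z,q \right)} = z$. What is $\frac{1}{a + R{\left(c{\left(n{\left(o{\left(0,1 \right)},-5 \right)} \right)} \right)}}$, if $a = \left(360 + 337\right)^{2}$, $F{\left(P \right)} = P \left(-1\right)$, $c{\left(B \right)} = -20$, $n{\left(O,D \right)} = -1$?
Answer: $\frac{1}{485797} \approx 2.0585 \cdot 10^{-6}$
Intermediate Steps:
$F{\left(P \right)} = - P$
$R{\left(j \right)} = -12$ ($R{\left(j \right)} = \left(-1\right) 12 = -12$)
$a = 485809$ ($a = 697^{2} = 485809$)
$\frac{1}{a + R{\left(c{\left(n{\left(o{\left(0,1 \right)},-5 \right)} \right)} \right)}} = \frac{1}{485809 - 12} = \frac{1}{485797}$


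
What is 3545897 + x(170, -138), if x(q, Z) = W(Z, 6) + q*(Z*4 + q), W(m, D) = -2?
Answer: 3480955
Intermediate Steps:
x(q, Z) = -2 + q*(q + 4*Z) (x(q, Z) = -2 + q*(Z*4 + q) = -2 + q*(4*Z + q) = -2 + q*(q + 4*Z))
3545897 + x(170, -138) = 3545897 + (-2 + 170**2 + 4*(-138)*170) = 3545897 + (-2 + 28900 - 93840) = 3545897 - 64942 = 3480955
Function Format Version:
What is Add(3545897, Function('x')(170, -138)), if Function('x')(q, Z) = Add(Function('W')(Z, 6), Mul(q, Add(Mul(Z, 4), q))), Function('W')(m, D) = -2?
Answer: 3480955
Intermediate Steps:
Function('x')(q, Z) = Add(-2, Mul(q, Add(q, Mul(4, Z)))) (Function('x')(q, Z) = Add(-2, Mul(q, Add(Mul(Z, 4), q))) = Add(-2, Mul(q, Add(Mul(4, Z), q))) = Add(-2, Mul(q, Add(q, Mul(4, Z)))))
Add(3545897, Function('x')(170, -138)) = Add(3545897, Add(-2, Pow(170, 2), Mul(4, -138, 170))) = Add(3545897, Add(-2, 28900, -93840)) = Add(3545897, -64942) = 3480955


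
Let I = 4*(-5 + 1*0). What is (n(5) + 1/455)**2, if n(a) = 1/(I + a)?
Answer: 7744/1863225 ≈ 0.0041562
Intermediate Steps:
I = -20 (I = 4*(-5 + 0) = 4*(-5) = -20)
n(a) = 1/(-20 + a)
(n(5) + 1/455)**2 = (1/(-20 + 5) + 1/455)**2 = (1/(-15) + 1/455)**2 = (-1/15 + 1/455)**2 = (-88/1365)**2 = 7744/1863225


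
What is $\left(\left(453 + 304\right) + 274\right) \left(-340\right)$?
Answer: $-350540$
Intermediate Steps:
$\left(\left(453 + 304\right) + 274\right) \left(-340\right) = \left(757 + 274\right) \left(-340\right) = 1031 \left(-340\right) = -350540$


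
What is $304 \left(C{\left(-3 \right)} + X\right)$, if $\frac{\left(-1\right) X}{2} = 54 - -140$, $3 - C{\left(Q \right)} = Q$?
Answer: $-116128$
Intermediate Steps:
$C{\left(Q \right)} = 3 - Q$
$X = -388$ ($X = - 2 \left(54 - -140\right) = - 2 \left(54 + 140\right) = \left(-2\right) 194 = -388$)
$304 \left(C{\left(-3 \right)} + X\right) = 304 \left(\left(3 - -3\right) - 388\right) = 304 \left(\left(3 + 3\right) - 388\right) = 304 \left(6 - 388\right) = 304 \left(-382\right) = -116128$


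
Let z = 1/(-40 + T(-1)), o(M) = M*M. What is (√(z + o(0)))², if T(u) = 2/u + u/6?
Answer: -6/253 ≈ -0.023715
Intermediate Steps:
o(M) = M²
T(u) = 2/u + u/6 (T(u) = 2/u + u*(⅙) = 2/u + u/6)
z = -6/253 (z = 1/(-40 + (2/(-1) + (⅙)*(-1))) = 1/(-40 + (2*(-1) - ⅙)) = 1/(-40 + (-2 - ⅙)) = 1/(-40 - 13/6) = 1/(-253/6) = -6/253 ≈ -0.023715)
(√(z + o(0)))² = (√(-6/253 + 0²))² = (√(-6/253 + 0))² = (√(-6/253))² = (I*√1518/253)² = -6/253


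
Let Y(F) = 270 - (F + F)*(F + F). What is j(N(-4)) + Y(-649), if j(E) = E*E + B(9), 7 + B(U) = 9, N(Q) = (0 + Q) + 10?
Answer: -1684496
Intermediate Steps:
N(Q) = 10 + Q (N(Q) = Q + 10 = 10 + Q)
B(U) = 2 (B(U) = -7 + 9 = 2)
Y(F) = 270 - 4*F**2 (Y(F) = 270 - 2*F*2*F = 270 - 4*F**2)
j(E) = 2 + E**2 (j(E) = E*E + 2 = E**2 + 2 = 2 + E**2)
j(N(-4)) + Y(-649) = (2 + (10 - 4)**2) + (270 - 4*(-649)**2) = (2 + 6**2) + (270 - 4*421201) = (2 + 36) + (270 - 1684804) = 38 - 1684534 = -1684496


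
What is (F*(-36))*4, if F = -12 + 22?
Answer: -1440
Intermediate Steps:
F = 10
(F*(-36))*4 = (10*(-36))*4 = -360*4 = -1440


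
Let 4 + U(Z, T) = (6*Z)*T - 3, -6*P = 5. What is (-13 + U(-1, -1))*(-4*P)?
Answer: -140/3 ≈ -46.667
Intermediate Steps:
P = -5/6 (P = -1/6*5 = -5/6 ≈ -0.83333)
U(Z, T) = -7 + 6*T*Z (U(Z, T) = -4 + ((6*Z)*T - 3) = -4 + (6*T*Z - 3) = -4 + (-3 + 6*T*Z) = -7 + 6*T*Z)
(-13 + U(-1, -1))*(-4*P) = (-13 + (-7 + 6*(-1)*(-1)))*(-4*(-5/6)) = (-13 + (-7 + 6))*(10/3) = (-13 - 1)*(10/3) = -14*10/3 = -140/3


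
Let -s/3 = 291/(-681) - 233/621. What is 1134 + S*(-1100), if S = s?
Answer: -71155274/46989 ≈ -1514.3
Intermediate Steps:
s = 113128/46989 (s = -3*(291/(-681) - 233/621) = -3*(291*(-1/681) - 233*1/621) = -3*(-97/227 - 233/621) = -3*(-113128/140967) = 113128/46989 ≈ 2.4075)
S = 113128/46989 ≈ 2.4075
1134 + S*(-1100) = 1134 + (113128/46989)*(-1100) = 1134 - 124440800/46989 = -71155274/46989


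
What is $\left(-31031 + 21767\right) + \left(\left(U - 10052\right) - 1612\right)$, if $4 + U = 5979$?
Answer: $-14953$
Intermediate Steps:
$U = 5975$ ($U = -4 + 5979 = 5975$)
$\left(-31031 + 21767\right) + \left(\left(U - 10052\right) - 1612\right) = \left(-31031 + 21767\right) + \left(\left(5975 - 10052\right) - 1612\right) = -9264 - 5689 = -14953$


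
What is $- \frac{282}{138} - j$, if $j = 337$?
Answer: $- \frac{7798}{23} \approx -339.04$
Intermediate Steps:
$- \frac{282}{138} - j = - \frac{282}{138} - 337 = \left(-282\right) \frac{1}{138} - 337 = - \frac{47}{23} - 337 = - \frac{7798}{23}$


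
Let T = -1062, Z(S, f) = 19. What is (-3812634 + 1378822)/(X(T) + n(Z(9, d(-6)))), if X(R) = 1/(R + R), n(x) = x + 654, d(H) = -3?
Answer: -5169416688/1429451 ≈ -3616.4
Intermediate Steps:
n(x) = 654 + x
X(R) = 1/(2*R)
(-3812634 + 1378822)/(X(T) + n(Z(9, d(-6)))) = (-3812634 + 1378822)/((½)/(-1062) + (654 + 19)) = -2433812/((½)*(-1/1062) + 673) = -2433812/(-1/2124 + 673) = -2433812/1429451/2124 = -2433812*2124/1429451 = -5169416688/1429451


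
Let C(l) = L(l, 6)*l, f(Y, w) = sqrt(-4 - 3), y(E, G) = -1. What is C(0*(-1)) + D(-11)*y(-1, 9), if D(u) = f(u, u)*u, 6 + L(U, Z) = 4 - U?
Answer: 11*I*sqrt(7) ≈ 29.103*I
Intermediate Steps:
L(U, Z) = -2 - U (L(U, Z) = -6 + (4 - U) = -2 - U)
f(Y, w) = I*sqrt(7) (f(Y, w) = sqrt(-7) = I*sqrt(7))
C(l) = l*(-2 - l) (C(l) = (-2 - l)*l = l*(-2 - l))
D(u) = I*u*sqrt(7) (D(u) = (I*sqrt(7))*u = I*u*sqrt(7))
C(0*(-1)) + D(-11)*y(-1, 9) = -0*(-1)*(2 + 0*(-1)) + (I*(-11)*sqrt(7))*(-1) = -1*0*(2 + 0) - 11*I*sqrt(7)*(-1) = -1*0*2 + 11*I*sqrt(7) = 0 + 11*I*sqrt(7) = 11*I*sqrt(7)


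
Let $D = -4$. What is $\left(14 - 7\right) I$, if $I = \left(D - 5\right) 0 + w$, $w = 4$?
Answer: $28$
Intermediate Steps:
$I = 4$ ($I = \left(-4 - 5\right) 0 + 4 = \left(-9\right) 0 + 4 = 0 + 4 = 4$)
$\left(14 - 7\right) I = \left(14 - 7\right) 4 = 7 \cdot 4 = 28$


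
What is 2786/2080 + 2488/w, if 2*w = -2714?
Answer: -697219/1411280 ≈ -0.49403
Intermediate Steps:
w = -1357 (w = (1/2)*(-2714) = -1357)
2786/2080 + 2488/w = 2786/2080 + 2488/(-1357) = 2786*(1/2080) + 2488*(-1/1357) = 1393/1040 - 2488/1357 = -697219/1411280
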